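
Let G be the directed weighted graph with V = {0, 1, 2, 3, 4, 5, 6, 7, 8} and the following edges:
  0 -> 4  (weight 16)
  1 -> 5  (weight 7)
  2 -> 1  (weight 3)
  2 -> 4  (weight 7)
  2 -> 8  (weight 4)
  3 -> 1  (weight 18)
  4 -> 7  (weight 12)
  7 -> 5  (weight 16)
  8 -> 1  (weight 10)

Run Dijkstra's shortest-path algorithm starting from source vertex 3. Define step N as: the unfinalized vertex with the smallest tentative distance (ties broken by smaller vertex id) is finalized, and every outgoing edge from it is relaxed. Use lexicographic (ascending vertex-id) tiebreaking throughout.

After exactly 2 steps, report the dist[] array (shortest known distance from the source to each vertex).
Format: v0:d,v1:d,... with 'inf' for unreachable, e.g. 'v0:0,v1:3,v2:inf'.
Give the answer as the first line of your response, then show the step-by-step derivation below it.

v0:inf,v1:18,v2:inf,v3:0,v4:inf,v5:25,v6:inf,v7:inf,v8:inf

step 1: dist = v0:inf,v1:18,v2:inf,v3:0,v4:inf,v5:inf,v6:inf,v7:inf,v8:inf
step 2: dist = v0:inf,v1:18,v2:inf,v3:0,v4:inf,v5:25,v6:inf,v7:inf,v8:inf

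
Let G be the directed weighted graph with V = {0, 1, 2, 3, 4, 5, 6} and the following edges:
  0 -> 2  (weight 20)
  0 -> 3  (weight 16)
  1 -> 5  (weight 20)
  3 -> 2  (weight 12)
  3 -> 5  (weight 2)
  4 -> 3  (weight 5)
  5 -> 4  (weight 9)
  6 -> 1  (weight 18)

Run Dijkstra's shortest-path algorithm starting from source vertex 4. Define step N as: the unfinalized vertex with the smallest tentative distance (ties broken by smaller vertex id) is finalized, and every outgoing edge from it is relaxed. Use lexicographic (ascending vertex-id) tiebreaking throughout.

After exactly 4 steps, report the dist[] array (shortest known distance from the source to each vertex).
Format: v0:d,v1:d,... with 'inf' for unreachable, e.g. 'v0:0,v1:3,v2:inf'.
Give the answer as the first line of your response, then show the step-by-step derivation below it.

v0:inf,v1:inf,v2:17,v3:5,v4:0,v5:7,v6:inf

step 1: dist = v0:inf,v1:inf,v2:inf,v3:5,v4:0,v5:inf,v6:inf
step 2: dist = v0:inf,v1:inf,v2:17,v3:5,v4:0,v5:7,v6:inf
step 3: dist = v0:inf,v1:inf,v2:17,v3:5,v4:0,v5:7,v6:inf
step 4: dist = v0:inf,v1:inf,v2:17,v3:5,v4:0,v5:7,v6:inf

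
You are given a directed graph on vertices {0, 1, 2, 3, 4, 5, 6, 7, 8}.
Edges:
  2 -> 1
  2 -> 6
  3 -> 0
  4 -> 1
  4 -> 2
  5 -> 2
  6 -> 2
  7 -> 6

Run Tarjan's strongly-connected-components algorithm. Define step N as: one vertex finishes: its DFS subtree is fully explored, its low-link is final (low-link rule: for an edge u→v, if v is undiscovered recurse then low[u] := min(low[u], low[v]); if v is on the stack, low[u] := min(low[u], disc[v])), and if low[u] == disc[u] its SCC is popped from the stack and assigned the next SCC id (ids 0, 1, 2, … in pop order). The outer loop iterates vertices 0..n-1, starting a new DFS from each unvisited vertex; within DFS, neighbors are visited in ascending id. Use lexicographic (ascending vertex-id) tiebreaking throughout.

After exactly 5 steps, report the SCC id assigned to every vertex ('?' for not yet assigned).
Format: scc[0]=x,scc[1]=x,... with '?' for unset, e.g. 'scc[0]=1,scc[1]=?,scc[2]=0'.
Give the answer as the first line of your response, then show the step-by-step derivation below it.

scc[0]=0,scc[1]=1,scc[2]=2,scc[3]=3,scc[4]=?,scc[5]=?,scc[6]=2,scc[7]=?,scc[8]=?

step 1: low=(low[0]=0,low[1]=?,low[2]=?,low[3]=?,low[4]=?,low[5]=?,low[6]=?,low[7]=?,low[8]=?); scc=(scc[0]=0,scc[1]=?,scc[2]=?,scc[3]=?,scc[4]=?,scc[5]=?,scc[6]=?,scc[7]=?,scc[8]=?)
step 2: low=(low[0]=0,low[1]=1,low[2]=?,low[3]=?,low[4]=?,low[5]=?,low[6]=?,low[7]=?,low[8]=?); scc=(scc[0]=0,scc[1]=1,scc[2]=?,scc[3]=?,scc[4]=?,scc[5]=?,scc[6]=?,scc[7]=?,scc[8]=?)
step 3: low=(low[0]=0,low[1]=1,low[2]=2,low[3]=?,low[4]=?,low[5]=?,low[6]=2,low[7]=?,low[8]=?); scc=(scc[0]=0,scc[1]=1,scc[2]=?,scc[3]=?,scc[4]=?,scc[5]=?,scc[6]=?,scc[7]=?,scc[8]=?)
step 4: low=(low[0]=0,low[1]=1,low[2]=2,low[3]=?,low[4]=?,low[5]=?,low[6]=2,low[7]=?,low[8]=?); scc=(scc[0]=0,scc[1]=1,scc[2]=2,scc[3]=?,scc[4]=?,scc[5]=?,scc[6]=2,scc[7]=?,scc[8]=?)
step 5: low=(low[0]=0,low[1]=1,low[2]=2,low[3]=4,low[4]=?,low[5]=?,low[6]=2,low[7]=?,low[8]=?); scc=(scc[0]=0,scc[1]=1,scc[2]=2,scc[3]=3,scc[4]=?,scc[5]=?,scc[6]=2,scc[7]=?,scc[8]=?)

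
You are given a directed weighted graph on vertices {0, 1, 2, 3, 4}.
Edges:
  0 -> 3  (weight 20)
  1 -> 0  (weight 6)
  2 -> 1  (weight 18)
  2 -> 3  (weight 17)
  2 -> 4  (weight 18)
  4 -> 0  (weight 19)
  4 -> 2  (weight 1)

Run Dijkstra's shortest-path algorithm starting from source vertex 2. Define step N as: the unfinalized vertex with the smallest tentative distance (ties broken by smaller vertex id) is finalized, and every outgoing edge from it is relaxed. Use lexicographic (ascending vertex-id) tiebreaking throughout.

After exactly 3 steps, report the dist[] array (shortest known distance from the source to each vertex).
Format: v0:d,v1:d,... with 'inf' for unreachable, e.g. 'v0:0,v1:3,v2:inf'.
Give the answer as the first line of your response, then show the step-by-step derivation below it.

v0:24,v1:18,v2:0,v3:17,v4:18

step 1: dist = v0:inf,v1:18,v2:0,v3:17,v4:18
step 2: dist = v0:inf,v1:18,v2:0,v3:17,v4:18
step 3: dist = v0:24,v1:18,v2:0,v3:17,v4:18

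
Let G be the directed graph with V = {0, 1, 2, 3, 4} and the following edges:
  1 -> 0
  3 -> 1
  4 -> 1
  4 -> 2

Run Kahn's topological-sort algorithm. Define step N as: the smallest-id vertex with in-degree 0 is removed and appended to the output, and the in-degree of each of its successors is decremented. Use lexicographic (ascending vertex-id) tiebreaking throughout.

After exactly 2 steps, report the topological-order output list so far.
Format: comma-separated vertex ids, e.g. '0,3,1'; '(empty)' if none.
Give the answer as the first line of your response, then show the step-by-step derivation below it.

3,4

step 1: output 3; order=[3]; indeg=(1,1,1,0,0)
step 2: output 4; order=[3,4]; indeg=(1,0,0,0,0)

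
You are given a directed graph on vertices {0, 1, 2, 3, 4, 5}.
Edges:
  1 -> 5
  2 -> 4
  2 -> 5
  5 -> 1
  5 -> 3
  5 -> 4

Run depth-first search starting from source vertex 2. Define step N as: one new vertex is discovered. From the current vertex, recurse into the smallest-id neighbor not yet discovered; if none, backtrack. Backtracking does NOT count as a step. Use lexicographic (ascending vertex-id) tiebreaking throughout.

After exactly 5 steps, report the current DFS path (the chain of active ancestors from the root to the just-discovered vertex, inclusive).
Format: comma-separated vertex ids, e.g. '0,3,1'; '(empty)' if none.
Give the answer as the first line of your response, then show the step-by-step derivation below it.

2,5,3

step 1: discover 2; path=2; order=2
step 2: discover 4; path=2>4; order=2,4
step 3: discover 5; path=2>5; order=2,4,5
step 4: discover 1; path=2>5>1; order=2,4,5,1
step 5: discover 3; path=2>5>3; order=2,4,5,1,3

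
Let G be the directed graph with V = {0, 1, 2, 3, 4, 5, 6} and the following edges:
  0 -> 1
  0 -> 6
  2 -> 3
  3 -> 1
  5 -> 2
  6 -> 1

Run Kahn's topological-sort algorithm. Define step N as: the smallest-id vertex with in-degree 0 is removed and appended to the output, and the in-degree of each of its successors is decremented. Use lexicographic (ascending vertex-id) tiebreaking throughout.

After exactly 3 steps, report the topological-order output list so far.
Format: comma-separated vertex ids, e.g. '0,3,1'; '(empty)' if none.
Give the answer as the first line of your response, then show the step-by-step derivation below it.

0,4,5

step 1: output 0; order=[0]; indeg=(0,2,1,1,0,0,0)
step 2: output 4; order=[0,4]; indeg=(0,2,1,1,0,0,0)
step 3: output 5; order=[0,4,5]; indeg=(0,2,0,1,0,0,0)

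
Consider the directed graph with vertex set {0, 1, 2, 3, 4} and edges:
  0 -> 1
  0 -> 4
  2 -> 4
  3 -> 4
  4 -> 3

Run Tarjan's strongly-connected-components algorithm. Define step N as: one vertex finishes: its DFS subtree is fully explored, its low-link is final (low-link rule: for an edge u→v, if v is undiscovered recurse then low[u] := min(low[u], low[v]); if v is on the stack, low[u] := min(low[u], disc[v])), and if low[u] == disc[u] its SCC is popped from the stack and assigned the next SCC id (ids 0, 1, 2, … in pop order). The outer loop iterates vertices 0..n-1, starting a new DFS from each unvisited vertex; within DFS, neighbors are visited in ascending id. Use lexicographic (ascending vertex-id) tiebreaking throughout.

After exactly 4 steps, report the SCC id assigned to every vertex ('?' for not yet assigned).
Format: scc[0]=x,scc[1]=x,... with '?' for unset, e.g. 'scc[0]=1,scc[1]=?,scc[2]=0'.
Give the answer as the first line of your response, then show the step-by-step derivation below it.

scc[0]=2,scc[1]=0,scc[2]=?,scc[3]=1,scc[4]=1

step 1: low=(low[0]=0,low[1]=1,low[2]=?,low[3]=?,low[4]=?); scc=(scc[0]=?,scc[1]=0,scc[2]=?,scc[3]=?,scc[4]=?)
step 2: low=(low[0]=0,low[1]=1,low[2]=?,low[3]=2,low[4]=2); scc=(scc[0]=?,scc[1]=0,scc[2]=?,scc[3]=?,scc[4]=?)
step 3: low=(low[0]=0,low[1]=1,low[2]=?,low[3]=2,low[4]=2); scc=(scc[0]=?,scc[1]=0,scc[2]=?,scc[3]=1,scc[4]=1)
step 4: low=(low[0]=0,low[1]=1,low[2]=?,low[3]=2,low[4]=2); scc=(scc[0]=2,scc[1]=0,scc[2]=?,scc[3]=1,scc[4]=1)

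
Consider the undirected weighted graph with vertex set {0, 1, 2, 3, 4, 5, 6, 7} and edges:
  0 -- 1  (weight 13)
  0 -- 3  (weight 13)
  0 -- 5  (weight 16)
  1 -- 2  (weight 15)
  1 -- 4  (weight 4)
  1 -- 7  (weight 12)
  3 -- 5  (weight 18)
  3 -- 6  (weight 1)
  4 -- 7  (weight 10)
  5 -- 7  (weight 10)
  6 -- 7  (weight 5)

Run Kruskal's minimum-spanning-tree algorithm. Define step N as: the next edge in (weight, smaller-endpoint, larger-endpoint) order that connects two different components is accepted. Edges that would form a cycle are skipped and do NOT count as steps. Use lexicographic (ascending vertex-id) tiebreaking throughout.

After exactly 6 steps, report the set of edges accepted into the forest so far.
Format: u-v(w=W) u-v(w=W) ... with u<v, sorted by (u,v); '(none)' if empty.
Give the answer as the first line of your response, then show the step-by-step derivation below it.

0-1(w=13) 1-4(w=4) 3-6(w=1) 4-7(w=10) 5-7(w=10) 6-7(w=5)

step 1: add edge 3-6 (w=1); MST = {3-6(w=1)}
step 2: add edge 1-4 (w=4); MST = {1-4(w=4) 3-6(w=1)}
step 3: add edge 6-7 (w=5); MST = {1-4(w=4) 3-6(w=1) 6-7(w=5)}
step 4: add edge 4-7 (w=10); MST = {1-4(w=4) 3-6(w=1) 4-7(w=10) 6-7(w=5)}
step 5: add edge 5-7 (w=10); MST = {1-4(w=4) 3-6(w=1) 4-7(w=10) 5-7(w=10) 6-7(w=5)}
step 6: add edge 0-1 (w=13); MST = {0-1(w=13) 1-4(w=4) 3-6(w=1) 4-7(w=10) 5-7(w=10) 6-7(w=5)}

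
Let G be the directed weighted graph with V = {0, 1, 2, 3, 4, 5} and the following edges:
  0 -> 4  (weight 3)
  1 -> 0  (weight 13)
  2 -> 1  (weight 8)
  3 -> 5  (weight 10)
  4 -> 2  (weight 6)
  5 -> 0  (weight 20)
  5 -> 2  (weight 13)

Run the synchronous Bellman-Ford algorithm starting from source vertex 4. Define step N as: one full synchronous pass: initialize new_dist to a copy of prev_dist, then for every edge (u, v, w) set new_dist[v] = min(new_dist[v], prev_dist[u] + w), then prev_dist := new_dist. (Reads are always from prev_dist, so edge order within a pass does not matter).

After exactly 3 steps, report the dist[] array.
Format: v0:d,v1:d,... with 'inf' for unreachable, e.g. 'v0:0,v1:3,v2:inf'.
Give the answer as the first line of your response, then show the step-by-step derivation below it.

v0:27,v1:14,v2:6,v3:inf,v4:0,v5:inf

step 1: dist = v0:inf,v1:inf,v2:6,v3:inf,v4:0,v5:inf
step 2: dist = v0:inf,v1:14,v2:6,v3:inf,v4:0,v5:inf
step 3: dist = v0:27,v1:14,v2:6,v3:inf,v4:0,v5:inf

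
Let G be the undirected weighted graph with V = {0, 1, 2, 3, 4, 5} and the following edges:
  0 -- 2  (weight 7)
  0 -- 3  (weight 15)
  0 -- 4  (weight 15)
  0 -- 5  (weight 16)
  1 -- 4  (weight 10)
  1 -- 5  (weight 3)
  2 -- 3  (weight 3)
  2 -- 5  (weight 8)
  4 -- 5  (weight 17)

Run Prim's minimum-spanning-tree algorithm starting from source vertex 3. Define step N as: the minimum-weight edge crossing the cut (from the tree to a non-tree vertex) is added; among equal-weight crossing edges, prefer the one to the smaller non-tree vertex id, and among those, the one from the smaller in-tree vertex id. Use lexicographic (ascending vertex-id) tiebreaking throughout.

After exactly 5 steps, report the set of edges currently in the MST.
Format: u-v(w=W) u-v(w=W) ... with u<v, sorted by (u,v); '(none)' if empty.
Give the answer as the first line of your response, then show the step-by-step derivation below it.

0-2(w=7) 1-4(w=10) 1-5(w=3) 2-3(w=3) 2-5(w=8)

step 1: add edge 2-3 (w=3); MST = {2-3(w=3)}
step 2: add edge 0-2 (w=7); MST = {0-2(w=7) 2-3(w=3)}
step 3: add edge 2-5 (w=8); MST = {0-2(w=7) 2-3(w=3) 2-5(w=8)}
step 4: add edge 1-5 (w=3); MST = {0-2(w=7) 1-5(w=3) 2-3(w=3) 2-5(w=8)}
step 5: add edge 1-4 (w=10); MST = {0-2(w=7) 1-4(w=10) 1-5(w=3) 2-3(w=3) 2-5(w=8)}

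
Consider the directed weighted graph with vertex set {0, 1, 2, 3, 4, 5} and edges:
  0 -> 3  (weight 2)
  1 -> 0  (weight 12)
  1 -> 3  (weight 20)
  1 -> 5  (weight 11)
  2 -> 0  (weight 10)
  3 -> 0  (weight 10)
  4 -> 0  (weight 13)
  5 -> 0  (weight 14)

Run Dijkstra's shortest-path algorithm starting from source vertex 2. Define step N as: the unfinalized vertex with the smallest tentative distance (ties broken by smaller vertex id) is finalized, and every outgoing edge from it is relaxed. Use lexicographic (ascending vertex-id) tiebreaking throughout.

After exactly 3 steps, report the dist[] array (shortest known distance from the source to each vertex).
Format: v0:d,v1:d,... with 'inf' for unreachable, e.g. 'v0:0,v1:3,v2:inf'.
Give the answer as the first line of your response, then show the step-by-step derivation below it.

v0:10,v1:inf,v2:0,v3:12,v4:inf,v5:inf

step 1: dist = v0:10,v1:inf,v2:0,v3:inf,v4:inf,v5:inf
step 2: dist = v0:10,v1:inf,v2:0,v3:12,v4:inf,v5:inf
step 3: dist = v0:10,v1:inf,v2:0,v3:12,v4:inf,v5:inf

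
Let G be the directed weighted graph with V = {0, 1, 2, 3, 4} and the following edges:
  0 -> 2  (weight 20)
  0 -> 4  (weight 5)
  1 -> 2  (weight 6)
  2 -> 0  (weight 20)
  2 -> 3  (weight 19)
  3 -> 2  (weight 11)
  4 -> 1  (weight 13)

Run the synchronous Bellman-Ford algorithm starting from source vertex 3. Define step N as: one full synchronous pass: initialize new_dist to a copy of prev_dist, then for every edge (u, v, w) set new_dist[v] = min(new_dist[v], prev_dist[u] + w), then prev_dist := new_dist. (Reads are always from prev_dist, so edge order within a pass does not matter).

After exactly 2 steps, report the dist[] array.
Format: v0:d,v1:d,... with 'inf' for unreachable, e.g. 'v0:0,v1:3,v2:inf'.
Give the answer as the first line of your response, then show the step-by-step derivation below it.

v0:31,v1:inf,v2:11,v3:0,v4:inf

step 1: dist = v0:inf,v1:inf,v2:11,v3:0,v4:inf
step 2: dist = v0:31,v1:inf,v2:11,v3:0,v4:inf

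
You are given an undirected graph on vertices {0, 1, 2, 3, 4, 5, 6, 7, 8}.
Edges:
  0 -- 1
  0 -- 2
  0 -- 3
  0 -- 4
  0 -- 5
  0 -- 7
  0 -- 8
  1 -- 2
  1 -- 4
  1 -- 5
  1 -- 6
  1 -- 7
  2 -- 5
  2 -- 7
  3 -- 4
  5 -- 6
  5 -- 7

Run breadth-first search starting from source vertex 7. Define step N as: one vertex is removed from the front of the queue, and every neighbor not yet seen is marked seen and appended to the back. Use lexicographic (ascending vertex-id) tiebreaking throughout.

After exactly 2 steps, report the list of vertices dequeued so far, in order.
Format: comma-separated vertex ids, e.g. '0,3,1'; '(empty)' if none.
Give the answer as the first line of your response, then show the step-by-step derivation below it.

7,0

step 1: dequeue 7; queue=[0,1,2,5]; order=7
step 2: dequeue 0; queue=[1,2,5,3,4,8]; order=7,0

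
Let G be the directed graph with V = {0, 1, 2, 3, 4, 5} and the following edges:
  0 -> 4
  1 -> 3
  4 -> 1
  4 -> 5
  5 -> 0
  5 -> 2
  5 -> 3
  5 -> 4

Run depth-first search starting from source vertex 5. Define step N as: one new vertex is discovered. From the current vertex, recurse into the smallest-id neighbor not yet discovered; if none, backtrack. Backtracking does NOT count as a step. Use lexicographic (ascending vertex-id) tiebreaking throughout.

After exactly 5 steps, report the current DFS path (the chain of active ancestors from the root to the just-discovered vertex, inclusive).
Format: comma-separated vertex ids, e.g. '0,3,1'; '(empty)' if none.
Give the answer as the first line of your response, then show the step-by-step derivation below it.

5,0,4,1,3

step 1: discover 5; path=5; order=5
step 2: discover 0; path=5>0; order=5,0
step 3: discover 4; path=5>0>4; order=5,0,4
step 4: discover 1; path=5>0>4>1; order=5,0,4,1
step 5: discover 3; path=5>0>4>1>3; order=5,0,4,1,3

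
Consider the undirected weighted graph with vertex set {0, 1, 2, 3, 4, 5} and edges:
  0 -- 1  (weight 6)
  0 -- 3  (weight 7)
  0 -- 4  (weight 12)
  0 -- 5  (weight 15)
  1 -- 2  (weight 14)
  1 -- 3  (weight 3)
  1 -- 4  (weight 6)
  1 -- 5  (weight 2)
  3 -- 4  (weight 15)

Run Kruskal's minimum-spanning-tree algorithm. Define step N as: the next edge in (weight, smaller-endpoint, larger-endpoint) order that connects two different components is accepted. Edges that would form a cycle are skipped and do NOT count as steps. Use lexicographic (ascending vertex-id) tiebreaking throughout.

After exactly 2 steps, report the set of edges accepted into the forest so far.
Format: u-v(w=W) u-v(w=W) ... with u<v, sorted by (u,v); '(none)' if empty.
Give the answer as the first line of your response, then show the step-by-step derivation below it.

1-3(w=3) 1-5(w=2)

step 1: add edge 1-5 (w=2); MST = {1-5(w=2)}
step 2: add edge 1-3 (w=3); MST = {1-3(w=3) 1-5(w=2)}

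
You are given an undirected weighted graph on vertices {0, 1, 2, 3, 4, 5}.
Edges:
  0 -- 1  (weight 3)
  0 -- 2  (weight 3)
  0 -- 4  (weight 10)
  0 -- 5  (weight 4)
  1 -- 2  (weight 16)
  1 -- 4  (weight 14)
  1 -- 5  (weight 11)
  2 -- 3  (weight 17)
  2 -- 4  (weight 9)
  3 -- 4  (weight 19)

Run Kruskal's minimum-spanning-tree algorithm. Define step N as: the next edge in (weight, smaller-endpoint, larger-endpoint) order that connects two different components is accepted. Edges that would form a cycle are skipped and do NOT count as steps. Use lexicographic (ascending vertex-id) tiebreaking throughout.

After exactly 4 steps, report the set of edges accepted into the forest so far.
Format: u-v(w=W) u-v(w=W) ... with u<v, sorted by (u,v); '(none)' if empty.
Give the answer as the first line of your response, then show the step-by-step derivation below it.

0-1(w=3) 0-2(w=3) 0-5(w=4) 2-4(w=9)

step 1: add edge 0-1 (w=3); MST = {0-1(w=3)}
step 2: add edge 0-2 (w=3); MST = {0-1(w=3) 0-2(w=3)}
step 3: add edge 0-5 (w=4); MST = {0-1(w=3) 0-2(w=3) 0-5(w=4)}
step 4: add edge 2-4 (w=9); MST = {0-1(w=3) 0-2(w=3) 0-5(w=4) 2-4(w=9)}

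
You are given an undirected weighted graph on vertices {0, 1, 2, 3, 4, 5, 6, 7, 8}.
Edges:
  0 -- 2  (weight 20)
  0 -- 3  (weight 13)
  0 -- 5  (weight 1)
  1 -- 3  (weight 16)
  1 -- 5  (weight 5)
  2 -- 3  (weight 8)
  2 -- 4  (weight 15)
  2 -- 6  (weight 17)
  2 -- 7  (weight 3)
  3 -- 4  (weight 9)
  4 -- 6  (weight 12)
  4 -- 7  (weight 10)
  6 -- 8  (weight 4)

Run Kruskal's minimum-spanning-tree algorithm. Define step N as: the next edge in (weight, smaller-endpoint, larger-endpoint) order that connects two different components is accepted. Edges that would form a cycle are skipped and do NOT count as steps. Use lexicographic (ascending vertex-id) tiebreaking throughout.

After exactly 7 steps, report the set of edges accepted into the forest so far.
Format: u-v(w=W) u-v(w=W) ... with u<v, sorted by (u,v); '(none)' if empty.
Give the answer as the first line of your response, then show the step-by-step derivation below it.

0-5(w=1) 1-5(w=5) 2-3(w=8) 2-7(w=3) 3-4(w=9) 4-6(w=12) 6-8(w=4)

step 1: add edge 0-5 (w=1); MST = {0-5(w=1)}
step 2: add edge 2-7 (w=3); MST = {0-5(w=1) 2-7(w=3)}
step 3: add edge 6-8 (w=4); MST = {0-5(w=1) 2-7(w=3) 6-8(w=4)}
step 4: add edge 1-5 (w=5); MST = {0-5(w=1) 1-5(w=5) 2-7(w=3) 6-8(w=4)}
step 5: add edge 2-3 (w=8); MST = {0-5(w=1) 1-5(w=5) 2-3(w=8) 2-7(w=3) 6-8(w=4)}
step 6: add edge 3-4 (w=9); MST = {0-5(w=1) 1-5(w=5) 2-3(w=8) 2-7(w=3) 3-4(w=9) 6-8(w=4)}
step 7: add edge 4-6 (w=12); MST = {0-5(w=1) 1-5(w=5) 2-3(w=8) 2-7(w=3) 3-4(w=9) 4-6(w=12) 6-8(w=4)}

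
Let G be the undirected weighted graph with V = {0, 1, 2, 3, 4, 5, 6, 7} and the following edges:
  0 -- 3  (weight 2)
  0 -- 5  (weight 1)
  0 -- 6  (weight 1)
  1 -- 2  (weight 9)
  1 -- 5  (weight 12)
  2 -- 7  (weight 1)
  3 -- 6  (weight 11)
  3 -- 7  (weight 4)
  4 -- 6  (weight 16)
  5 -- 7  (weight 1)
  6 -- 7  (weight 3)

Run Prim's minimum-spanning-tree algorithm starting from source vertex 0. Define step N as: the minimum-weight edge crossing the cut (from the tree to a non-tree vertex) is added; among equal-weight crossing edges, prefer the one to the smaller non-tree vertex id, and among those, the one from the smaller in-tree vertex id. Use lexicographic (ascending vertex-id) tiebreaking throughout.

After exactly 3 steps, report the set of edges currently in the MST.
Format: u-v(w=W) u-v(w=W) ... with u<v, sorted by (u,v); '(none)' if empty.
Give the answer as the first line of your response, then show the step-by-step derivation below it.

0-5(w=1) 0-6(w=1) 5-7(w=1)

step 1: add edge 0-5 (w=1); MST = {0-5(w=1)}
step 2: add edge 0-6 (w=1); MST = {0-5(w=1) 0-6(w=1)}
step 3: add edge 5-7 (w=1); MST = {0-5(w=1) 0-6(w=1) 5-7(w=1)}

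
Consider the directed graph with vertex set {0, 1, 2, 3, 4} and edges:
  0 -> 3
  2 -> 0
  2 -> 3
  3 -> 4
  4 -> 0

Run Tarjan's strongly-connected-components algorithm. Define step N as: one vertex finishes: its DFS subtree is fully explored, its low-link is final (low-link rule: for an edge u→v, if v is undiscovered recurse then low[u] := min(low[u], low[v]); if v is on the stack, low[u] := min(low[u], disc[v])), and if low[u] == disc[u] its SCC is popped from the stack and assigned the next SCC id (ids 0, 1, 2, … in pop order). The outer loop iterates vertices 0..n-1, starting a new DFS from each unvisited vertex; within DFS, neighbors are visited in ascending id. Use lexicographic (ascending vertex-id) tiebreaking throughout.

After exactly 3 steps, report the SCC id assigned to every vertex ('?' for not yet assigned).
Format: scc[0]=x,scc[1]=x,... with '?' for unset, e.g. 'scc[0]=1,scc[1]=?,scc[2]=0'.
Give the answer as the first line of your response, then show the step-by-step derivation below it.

scc[0]=0,scc[1]=?,scc[2]=?,scc[3]=0,scc[4]=0

step 1: low=(low[0]=0,low[1]=?,low[2]=?,low[3]=1,low[4]=0); scc=(scc[0]=?,scc[1]=?,scc[2]=?,scc[3]=?,scc[4]=?)
step 2: low=(low[0]=0,low[1]=?,low[2]=?,low[3]=0,low[4]=0); scc=(scc[0]=?,scc[1]=?,scc[2]=?,scc[3]=?,scc[4]=?)
step 3: low=(low[0]=0,low[1]=?,low[2]=?,low[3]=0,low[4]=0); scc=(scc[0]=0,scc[1]=?,scc[2]=?,scc[3]=0,scc[4]=0)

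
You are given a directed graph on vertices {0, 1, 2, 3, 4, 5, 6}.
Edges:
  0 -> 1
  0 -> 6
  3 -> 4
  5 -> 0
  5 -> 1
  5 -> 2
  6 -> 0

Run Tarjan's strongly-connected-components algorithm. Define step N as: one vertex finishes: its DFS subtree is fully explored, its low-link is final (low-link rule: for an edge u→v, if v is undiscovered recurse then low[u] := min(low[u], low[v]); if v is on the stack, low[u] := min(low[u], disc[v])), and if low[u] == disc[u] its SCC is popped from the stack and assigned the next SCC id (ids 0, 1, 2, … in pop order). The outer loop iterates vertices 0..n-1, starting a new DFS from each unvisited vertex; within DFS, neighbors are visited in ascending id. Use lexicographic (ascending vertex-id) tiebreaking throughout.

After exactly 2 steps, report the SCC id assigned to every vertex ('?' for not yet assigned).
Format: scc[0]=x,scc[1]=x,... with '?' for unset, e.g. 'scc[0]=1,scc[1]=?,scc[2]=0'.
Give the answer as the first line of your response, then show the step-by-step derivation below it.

scc[0]=?,scc[1]=0,scc[2]=?,scc[3]=?,scc[4]=?,scc[5]=?,scc[6]=?

step 1: low=(low[0]=0,low[1]=1,low[2]=?,low[3]=?,low[4]=?,low[5]=?,low[6]=?); scc=(scc[0]=?,scc[1]=0,scc[2]=?,scc[3]=?,scc[4]=?,scc[5]=?,scc[6]=?)
step 2: low=(low[0]=0,low[1]=1,low[2]=?,low[3]=?,low[4]=?,low[5]=?,low[6]=0); scc=(scc[0]=?,scc[1]=0,scc[2]=?,scc[3]=?,scc[4]=?,scc[5]=?,scc[6]=?)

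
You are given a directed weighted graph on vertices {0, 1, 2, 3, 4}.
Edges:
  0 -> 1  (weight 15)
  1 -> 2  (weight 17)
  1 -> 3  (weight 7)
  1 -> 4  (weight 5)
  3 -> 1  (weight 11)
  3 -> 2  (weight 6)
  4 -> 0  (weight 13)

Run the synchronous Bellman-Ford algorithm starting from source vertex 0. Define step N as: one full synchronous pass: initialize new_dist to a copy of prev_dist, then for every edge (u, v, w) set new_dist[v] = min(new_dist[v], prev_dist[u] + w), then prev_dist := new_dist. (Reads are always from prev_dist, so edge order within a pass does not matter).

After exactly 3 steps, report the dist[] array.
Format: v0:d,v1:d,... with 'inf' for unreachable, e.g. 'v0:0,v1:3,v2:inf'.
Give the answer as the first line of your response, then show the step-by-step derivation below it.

v0:0,v1:15,v2:28,v3:22,v4:20

step 1: dist = v0:0,v1:15,v2:inf,v3:inf,v4:inf
step 2: dist = v0:0,v1:15,v2:32,v3:22,v4:20
step 3: dist = v0:0,v1:15,v2:28,v3:22,v4:20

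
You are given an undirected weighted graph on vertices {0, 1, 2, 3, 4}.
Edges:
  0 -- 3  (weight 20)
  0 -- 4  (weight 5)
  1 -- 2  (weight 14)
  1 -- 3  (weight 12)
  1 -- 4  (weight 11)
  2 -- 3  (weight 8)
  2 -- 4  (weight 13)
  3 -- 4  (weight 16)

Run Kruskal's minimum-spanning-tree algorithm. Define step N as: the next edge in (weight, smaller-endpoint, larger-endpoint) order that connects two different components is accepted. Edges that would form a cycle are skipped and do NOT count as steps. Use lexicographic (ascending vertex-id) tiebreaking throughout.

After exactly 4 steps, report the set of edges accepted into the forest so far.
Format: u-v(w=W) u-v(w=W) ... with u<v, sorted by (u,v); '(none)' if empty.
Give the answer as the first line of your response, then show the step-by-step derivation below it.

0-4(w=5) 1-3(w=12) 1-4(w=11) 2-3(w=8)

step 1: add edge 0-4 (w=5); MST = {0-4(w=5)}
step 2: add edge 2-3 (w=8); MST = {0-4(w=5) 2-3(w=8)}
step 3: add edge 1-4 (w=11); MST = {0-4(w=5) 1-4(w=11) 2-3(w=8)}
step 4: add edge 1-3 (w=12); MST = {0-4(w=5) 1-3(w=12) 1-4(w=11) 2-3(w=8)}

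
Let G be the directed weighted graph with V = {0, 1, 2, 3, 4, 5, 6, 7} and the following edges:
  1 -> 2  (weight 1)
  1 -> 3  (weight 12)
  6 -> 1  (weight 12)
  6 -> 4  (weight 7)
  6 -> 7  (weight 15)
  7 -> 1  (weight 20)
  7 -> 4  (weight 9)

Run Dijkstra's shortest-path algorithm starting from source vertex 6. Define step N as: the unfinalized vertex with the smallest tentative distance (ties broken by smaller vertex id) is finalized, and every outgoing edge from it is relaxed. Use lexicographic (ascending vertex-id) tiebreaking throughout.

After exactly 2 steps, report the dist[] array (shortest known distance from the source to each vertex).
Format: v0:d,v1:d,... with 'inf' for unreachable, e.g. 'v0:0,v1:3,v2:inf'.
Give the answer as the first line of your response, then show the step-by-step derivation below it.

v0:inf,v1:12,v2:inf,v3:inf,v4:7,v5:inf,v6:0,v7:15

step 1: dist = v0:inf,v1:12,v2:inf,v3:inf,v4:7,v5:inf,v6:0,v7:15
step 2: dist = v0:inf,v1:12,v2:inf,v3:inf,v4:7,v5:inf,v6:0,v7:15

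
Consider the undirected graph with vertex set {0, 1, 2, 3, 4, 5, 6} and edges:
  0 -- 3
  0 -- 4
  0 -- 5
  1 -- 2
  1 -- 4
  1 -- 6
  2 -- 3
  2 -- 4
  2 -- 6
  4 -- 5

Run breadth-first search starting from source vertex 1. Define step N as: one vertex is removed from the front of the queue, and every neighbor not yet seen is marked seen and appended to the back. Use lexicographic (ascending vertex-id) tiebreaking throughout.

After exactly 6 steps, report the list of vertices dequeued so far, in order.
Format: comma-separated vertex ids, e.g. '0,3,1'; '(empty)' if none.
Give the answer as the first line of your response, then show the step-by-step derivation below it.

1,2,4,6,3,0

step 1: dequeue 1; queue=[2,4,6]; order=1
step 2: dequeue 2; queue=[4,6,3]; order=1,2
step 3: dequeue 4; queue=[6,3,0,5]; order=1,2,4
step 4: dequeue 6; queue=[3,0,5]; order=1,2,4,6
step 5: dequeue 3; queue=[0,5]; order=1,2,4,6,3
step 6: dequeue 0; queue=[5]; order=1,2,4,6,3,0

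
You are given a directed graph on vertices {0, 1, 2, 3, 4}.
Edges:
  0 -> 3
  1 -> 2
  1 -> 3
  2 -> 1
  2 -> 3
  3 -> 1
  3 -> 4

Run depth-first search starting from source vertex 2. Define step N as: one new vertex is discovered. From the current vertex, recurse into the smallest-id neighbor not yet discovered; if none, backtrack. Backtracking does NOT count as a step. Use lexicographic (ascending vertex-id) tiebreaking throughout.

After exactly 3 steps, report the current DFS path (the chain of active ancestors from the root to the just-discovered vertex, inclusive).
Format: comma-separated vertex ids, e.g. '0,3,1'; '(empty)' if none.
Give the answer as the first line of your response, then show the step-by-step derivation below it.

2,1,3

step 1: discover 2; path=2; order=2
step 2: discover 1; path=2>1; order=2,1
step 3: discover 3; path=2>1>3; order=2,1,3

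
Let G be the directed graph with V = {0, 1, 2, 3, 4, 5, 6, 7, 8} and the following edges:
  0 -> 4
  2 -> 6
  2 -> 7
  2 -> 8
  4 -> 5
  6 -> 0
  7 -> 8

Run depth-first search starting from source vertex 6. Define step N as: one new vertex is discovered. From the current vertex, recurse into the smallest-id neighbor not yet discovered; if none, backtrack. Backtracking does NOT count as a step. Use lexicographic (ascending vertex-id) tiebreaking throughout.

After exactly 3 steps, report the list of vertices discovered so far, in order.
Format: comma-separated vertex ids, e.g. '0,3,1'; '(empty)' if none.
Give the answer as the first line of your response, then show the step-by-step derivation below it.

6,0,4

step 1: discover 6; path=6; order=6
step 2: discover 0; path=6>0; order=6,0
step 3: discover 4; path=6>0>4; order=6,0,4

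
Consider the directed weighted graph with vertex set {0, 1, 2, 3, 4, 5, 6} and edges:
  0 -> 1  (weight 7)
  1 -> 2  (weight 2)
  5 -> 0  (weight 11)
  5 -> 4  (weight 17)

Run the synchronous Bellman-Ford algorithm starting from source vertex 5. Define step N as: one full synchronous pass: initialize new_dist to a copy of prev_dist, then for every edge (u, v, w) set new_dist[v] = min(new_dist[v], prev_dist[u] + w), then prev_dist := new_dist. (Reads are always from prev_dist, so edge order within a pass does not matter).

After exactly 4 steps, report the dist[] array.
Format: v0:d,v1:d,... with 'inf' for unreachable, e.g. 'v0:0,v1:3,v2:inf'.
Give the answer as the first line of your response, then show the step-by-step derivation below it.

v0:11,v1:18,v2:20,v3:inf,v4:17,v5:0,v6:inf

step 1: dist = v0:11,v1:inf,v2:inf,v3:inf,v4:17,v5:0,v6:inf
step 2: dist = v0:11,v1:18,v2:inf,v3:inf,v4:17,v5:0,v6:inf
step 3: dist = v0:11,v1:18,v2:20,v3:inf,v4:17,v5:0,v6:inf
step 4: dist = v0:11,v1:18,v2:20,v3:inf,v4:17,v5:0,v6:inf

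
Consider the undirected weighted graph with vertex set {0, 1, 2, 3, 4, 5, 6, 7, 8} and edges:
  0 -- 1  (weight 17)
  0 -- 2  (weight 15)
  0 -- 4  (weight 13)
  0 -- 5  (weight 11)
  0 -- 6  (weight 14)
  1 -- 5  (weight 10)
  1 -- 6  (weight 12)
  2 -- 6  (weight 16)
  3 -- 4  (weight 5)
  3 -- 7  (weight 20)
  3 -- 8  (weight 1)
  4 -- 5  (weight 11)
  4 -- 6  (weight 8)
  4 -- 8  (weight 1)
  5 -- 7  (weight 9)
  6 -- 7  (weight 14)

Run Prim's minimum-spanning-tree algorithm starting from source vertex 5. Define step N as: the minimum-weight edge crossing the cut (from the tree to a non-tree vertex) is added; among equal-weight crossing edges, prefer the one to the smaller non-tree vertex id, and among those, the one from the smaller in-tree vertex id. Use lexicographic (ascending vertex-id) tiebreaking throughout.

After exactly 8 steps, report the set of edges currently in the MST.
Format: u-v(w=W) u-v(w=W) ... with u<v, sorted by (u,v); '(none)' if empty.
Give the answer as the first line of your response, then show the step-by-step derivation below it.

0-2(w=15) 0-5(w=11) 1-5(w=10) 3-8(w=1) 4-5(w=11) 4-6(w=8) 4-8(w=1) 5-7(w=9)

step 1: add edge 5-7 (w=9); MST = {5-7(w=9)}
step 2: add edge 1-5 (w=10); MST = {1-5(w=10) 5-7(w=9)}
step 3: add edge 0-5 (w=11); MST = {0-5(w=11) 1-5(w=10) 5-7(w=9)}
step 4: add edge 4-5 (w=11); MST = {0-5(w=11) 1-5(w=10) 4-5(w=11) 5-7(w=9)}
step 5: add edge 4-8 (w=1); MST = {0-5(w=11) 1-5(w=10) 4-5(w=11) 4-8(w=1) 5-7(w=9)}
step 6: add edge 3-8 (w=1); MST = {0-5(w=11) 1-5(w=10) 3-8(w=1) 4-5(w=11) 4-8(w=1) 5-7(w=9)}
step 7: add edge 4-6 (w=8); MST = {0-5(w=11) 1-5(w=10) 3-8(w=1) 4-5(w=11) 4-6(w=8) 4-8(w=1) 5-7(w=9)}
step 8: add edge 0-2 (w=15); MST = {0-2(w=15) 0-5(w=11) 1-5(w=10) 3-8(w=1) 4-5(w=11) 4-6(w=8) 4-8(w=1) 5-7(w=9)}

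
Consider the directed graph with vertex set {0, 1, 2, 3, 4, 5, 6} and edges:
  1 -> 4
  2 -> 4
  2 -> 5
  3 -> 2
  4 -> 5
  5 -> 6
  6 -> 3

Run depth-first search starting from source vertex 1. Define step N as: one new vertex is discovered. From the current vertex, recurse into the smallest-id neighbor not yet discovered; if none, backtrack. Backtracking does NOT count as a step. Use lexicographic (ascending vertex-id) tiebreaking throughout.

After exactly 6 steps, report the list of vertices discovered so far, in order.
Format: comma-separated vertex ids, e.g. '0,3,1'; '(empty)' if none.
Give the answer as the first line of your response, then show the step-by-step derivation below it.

1,4,5,6,3,2

step 1: discover 1; path=1; order=1
step 2: discover 4; path=1>4; order=1,4
step 3: discover 5; path=1>4>5; order=1,4,5
step 4: discover 6; path=1>4>5>6; order=1,4,5,6
step 5: discover 3; path=1>4>5>6>3; order=1,4,5,6,3
step 6: discover 2; path=1>4>5>6>3>2; order=1,4,5,6,3,2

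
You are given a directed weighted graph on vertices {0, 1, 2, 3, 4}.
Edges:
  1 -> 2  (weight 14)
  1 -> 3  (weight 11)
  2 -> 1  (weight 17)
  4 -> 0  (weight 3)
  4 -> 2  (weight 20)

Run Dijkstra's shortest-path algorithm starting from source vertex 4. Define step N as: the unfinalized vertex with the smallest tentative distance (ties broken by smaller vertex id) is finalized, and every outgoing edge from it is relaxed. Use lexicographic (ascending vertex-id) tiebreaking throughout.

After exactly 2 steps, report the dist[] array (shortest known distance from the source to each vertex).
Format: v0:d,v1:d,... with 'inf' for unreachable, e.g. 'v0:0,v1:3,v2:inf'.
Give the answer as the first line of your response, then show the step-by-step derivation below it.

v0:3,v1:inf,v2:20,v3:inf,v4:0

step 1: dist = v0:3,v1:inf,v2:20,v3:inf,v4:0
step 2: dist = v0:3,v1:inf,v2:20,v3:inf,v4:0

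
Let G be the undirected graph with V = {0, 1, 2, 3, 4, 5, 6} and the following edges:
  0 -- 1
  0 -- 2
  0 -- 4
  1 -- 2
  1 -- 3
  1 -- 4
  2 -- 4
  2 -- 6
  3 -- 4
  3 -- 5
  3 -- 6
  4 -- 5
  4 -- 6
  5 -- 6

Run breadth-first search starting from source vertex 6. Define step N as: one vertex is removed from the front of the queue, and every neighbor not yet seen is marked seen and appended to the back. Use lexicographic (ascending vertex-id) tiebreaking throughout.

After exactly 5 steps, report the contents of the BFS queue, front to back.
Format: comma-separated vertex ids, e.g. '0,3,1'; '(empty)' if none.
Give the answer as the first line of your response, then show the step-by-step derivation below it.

0,1

step 1: dequeue 6; queue=[2,3,4,5]; order=6
step 2: dequeue 2; queue=[3,4,5,0,1]; order=6,2
step 3: dequeue 3; queue=[4,5,0,1]; order=6,2,3
step 4: dequeue 4; queue=[5,0,1]; order=6,2,3,4
step 5: dequeue 5; queue=[0,1]; order=6,2,3,4,5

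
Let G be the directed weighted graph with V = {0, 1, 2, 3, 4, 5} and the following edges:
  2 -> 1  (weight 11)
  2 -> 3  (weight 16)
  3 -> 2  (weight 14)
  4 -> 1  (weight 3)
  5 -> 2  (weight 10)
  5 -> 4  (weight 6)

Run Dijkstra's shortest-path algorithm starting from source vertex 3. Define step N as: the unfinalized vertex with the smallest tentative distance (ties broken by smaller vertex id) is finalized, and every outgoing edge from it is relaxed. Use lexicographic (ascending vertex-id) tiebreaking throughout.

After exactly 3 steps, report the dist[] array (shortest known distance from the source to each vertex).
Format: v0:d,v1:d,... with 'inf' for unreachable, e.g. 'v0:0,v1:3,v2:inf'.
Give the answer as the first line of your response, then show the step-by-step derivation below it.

v0:inf,v1:25,v2:14,v3:0,v4:inf,v5:inf

step 1: dist = v0:inf,v1:inf,v2:14,v3:0,v4:inf,v5:inf
step 2: dist = v0:inf,v1:25,v2:14,v3:0,v4:inf,v5:inf
step 3: dist = v0:inf,v1:25,v2:14,v3:0,v4:inf,v5:inf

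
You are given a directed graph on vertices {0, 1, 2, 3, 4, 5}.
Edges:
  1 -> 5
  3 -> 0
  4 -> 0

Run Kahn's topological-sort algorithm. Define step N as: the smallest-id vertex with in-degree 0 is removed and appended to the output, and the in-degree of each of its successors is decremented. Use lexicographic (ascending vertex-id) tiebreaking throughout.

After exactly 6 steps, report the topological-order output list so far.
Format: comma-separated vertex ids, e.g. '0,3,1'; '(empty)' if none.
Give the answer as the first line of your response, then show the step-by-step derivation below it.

1,2,3,4,0,5

step 1: output 1; order=[1]; indeg=(2,0,0,0,0,0)
step 2: output 2; order=[1,2]; indeg=(2,0,0,0,0,0)
step 3: output 3; order=[1,2,3]; indeg=(1,0,0,0,0,0)
step 4: output 4; order=[1,2,3,4]; indeg=(0,0,0,0,0,0)
step 5: output 0; order=[1,2,3,4,0]; indeg=(0,0,0,0,0,0)
step 6: output 5; order=[1,2,3,4,0,5]; indeg=(0,0,0,0,0,0)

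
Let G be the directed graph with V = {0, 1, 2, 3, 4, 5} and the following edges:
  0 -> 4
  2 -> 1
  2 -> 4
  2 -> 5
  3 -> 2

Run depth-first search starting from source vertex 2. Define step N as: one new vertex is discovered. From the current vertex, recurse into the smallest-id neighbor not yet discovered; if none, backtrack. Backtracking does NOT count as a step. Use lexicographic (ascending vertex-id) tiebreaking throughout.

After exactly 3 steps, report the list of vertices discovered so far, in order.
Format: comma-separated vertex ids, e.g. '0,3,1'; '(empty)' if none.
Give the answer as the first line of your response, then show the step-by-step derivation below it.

2,1,4

step 1: discover 2; path=2; order=2
step 2: discover 1; path=2>1; order=2,1
step 3: discover 4; path=2>4; order=2,1,4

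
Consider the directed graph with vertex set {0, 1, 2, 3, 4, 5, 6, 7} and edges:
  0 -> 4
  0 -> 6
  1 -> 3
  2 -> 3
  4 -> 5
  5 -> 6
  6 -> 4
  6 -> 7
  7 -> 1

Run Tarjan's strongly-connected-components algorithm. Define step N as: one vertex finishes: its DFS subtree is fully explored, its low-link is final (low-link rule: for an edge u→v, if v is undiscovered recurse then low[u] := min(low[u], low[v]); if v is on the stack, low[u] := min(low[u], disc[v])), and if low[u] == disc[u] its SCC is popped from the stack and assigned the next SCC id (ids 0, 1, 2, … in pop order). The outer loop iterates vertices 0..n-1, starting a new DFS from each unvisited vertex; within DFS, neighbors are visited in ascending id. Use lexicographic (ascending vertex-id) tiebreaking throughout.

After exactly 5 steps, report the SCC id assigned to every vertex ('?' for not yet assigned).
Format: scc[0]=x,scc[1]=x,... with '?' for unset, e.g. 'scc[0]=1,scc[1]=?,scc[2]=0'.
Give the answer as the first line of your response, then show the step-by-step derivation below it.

scc[0]=?,scc[1]=1,scc[2]=?,scc[3]=0,scc[4]=?,scc[5]=?,scc[6]=?,scc[7]=2

step 1: low=(low[0]=0,low[1]=5,low[2]=?,low[3]=6,low[4]=1,low[5]=2,low[6]=1,low[7]=4); scc=(scc[0]=?,scc[1]=?,scc[2]=?,scc[3]=0,scc[4]=?,scc[5]=?,scc[6]=?,scc[7]=?)
step 2: low=(low[0]=0,low[1]=5,low[2]=?,low[3]=6,low[4]=1,low[5]=2,low[6]=1,low[7]=4); scc=(scc[0]=?,scc[1]=1,scc[2]=?,scc[3]=0,scc[4]=?,scc[5]=?,scc[6]=?,scc[7]=?)
step 3: low=(low[0]=0,low[1]=5,low[2]=?,low[3]=6,low[4]=1,low[5]=2,low[6]=1,low[7]=4); scc=(scc[0]=?,scc[1]=1,scc[2]=?,scc[3]=0,scc[4]=?,scc[5]=?,scc[6]=?,scc[7]=2)
step 4: low=(low[0]=0,low[1]=5,low[2]=?,low[3]=6,low[4]=1,low[5]=2,low[6]=1,low[7]=4); scc=(scc[0]=?,scc[1]=1,scc[2]=?,scc[3]=0,scc[4]=?,scc[5]=?,scc[6]=?,scc[7]=2)
step 5: low=(low[0]=0,low[1]=5,low[2]=?,low[3]=6,low[4]=1,low[5]=1,low[6]=1,low[7]=4); scc=(scc[0]=?,scc[1]=1,scc[2]=?,scc[3]=0,scc[4]=?,scc[5]=?,scc[6]=?,scc[7]=2)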